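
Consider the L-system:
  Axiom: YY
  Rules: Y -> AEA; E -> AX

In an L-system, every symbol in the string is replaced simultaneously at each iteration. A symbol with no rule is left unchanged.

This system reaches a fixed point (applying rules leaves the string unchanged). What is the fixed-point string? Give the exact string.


Step 0: YY
Step 1: AEAAEA
Step 2: AAXAAAXA
Step 3: AAXAAAXA  (unchanged — fixed point at step 2)

Answer: AAXAAAXA


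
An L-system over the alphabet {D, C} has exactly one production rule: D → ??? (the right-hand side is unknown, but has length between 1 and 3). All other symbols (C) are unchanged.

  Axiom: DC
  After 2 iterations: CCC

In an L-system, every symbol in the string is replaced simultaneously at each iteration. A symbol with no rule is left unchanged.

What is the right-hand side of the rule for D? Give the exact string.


Answer: CC

Derivation:
Trying D → CC:
  Step 0: DC
  Step 1: CCC
  Step 2: CCC
Matches the given result.


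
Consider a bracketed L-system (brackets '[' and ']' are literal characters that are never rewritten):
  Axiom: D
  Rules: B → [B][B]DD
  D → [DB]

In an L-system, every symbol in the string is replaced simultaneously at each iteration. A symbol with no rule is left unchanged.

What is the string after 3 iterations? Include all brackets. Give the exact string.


Step 0: D
Step 1: [DB]
Step 2: [[DB][B][B]DD]
Step 3: [[[DB][B][B]DD][[B][B]DD][[B][B]DD][DB][DB]]

Answer: [[[DB][B][B]DD][[B][B]DD][[B][B]DD][DB][DB]]


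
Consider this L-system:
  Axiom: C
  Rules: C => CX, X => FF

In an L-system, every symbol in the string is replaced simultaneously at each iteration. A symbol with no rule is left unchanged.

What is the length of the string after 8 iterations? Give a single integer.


Step 0: length = 1
Step 1: length = 2
Step 2: length = 4
Step 3: length = 6
Step 4: length = 8
Step 5: length = 10
Step 6: length = 12
Step 7: length = 14
Step 8: length = 16

Answer: 16


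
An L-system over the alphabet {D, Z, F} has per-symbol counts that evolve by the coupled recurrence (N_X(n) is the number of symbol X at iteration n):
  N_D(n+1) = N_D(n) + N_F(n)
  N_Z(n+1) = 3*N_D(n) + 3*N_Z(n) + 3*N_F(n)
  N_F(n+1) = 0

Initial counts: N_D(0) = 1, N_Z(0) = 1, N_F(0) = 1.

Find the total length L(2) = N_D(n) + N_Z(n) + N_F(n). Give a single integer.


Answer: 35

Derivation:
Step 0: N_D=1, N_Z=1, N_F=1, L=3
Step 1: N_D=2, N_Z=9, N_F=0, L=11
Step 2: N_D=2, N_Z=33, N_F=0, L=35


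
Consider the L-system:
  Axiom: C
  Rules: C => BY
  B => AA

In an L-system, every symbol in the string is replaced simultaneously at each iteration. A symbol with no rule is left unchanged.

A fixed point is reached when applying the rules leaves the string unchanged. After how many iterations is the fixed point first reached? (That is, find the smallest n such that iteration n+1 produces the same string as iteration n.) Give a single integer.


Step 0: C
Step 1: BY
Step 2: AAY
Step 3: AAY  (unchanged — fixed point at step 2)

Answer: 2


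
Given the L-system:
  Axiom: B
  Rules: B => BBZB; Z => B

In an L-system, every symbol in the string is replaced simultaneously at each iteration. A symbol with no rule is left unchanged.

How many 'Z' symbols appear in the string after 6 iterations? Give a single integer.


Answer: 360

Derivation:
Final string: BBZBBBZBBBBZBBBZBBBZBBBBZBBBZBBBZBBBZBBBBZBBBZBBBZBBBBZBBBZBBBZBBBBZBBBZBBBZBBBZBBBBZBBBZBBBZBBBBZBBBZBBBZBBBBZBBBZBBBZBBBBZBBBZBBBZBBBZBBBBZBBBZBBBZBBBBZBBBZBBBZBBBBZBBBZBBBZBBBZBBBBZBBBZBBBZBBBBZBBBZBBBZBBBBZBBBZBBBZBBBZBBBBZBBBZBBBZBBBBZBBBZBBBZBBBBZBBBZBBBZBBBBZBBBZBBBZBBBZBBBBZBBBZBBBZBBBBZBBBZBBBZBBBBZBBBZBBBZBBBZBBBBZBBBZBBBZBBBBZBBBZBBBZBBBBZBBBZBBBZBBBZBBBBZBBBZBBBZBBBBZBBBZBBBZBBBBZBBBZBBBZBBBZBBBBZBBBZBBBZBBBBZBBBZBBBZBBBBZBBBZBBBZBBBBZBBBZBBBZBBBZBBBBZBBBZBBBZBBBBZBBBZBBBZBBBBZBBBZBBBZBBBZBBBBZBBBZBBBZBBBBZBBBZBBBZBBBBZBBBZBBBZBBBZBBBBZBBBZBBBZBBBBZBBBZBBBZBBBBZBBBZBBBZBBBBZBBBZBBBZBBBZBBBBZBBBZBBBZBBBBZBBBZBBBZBBBBZBBBZBBBZBBBZBBBBZBBBZBBBZBBBBZBBBZBBBZBBBBZBBBZBBBZBBBZBBBBZBBBZBBBZBBBBZBBBZBBBZBBBBZBBBZBBBZBBBBZBBBZBBBZBBBZBBBBZBBBZBBBZBBBBZBBBZBBBZBBBBZBBBZBBBZBBBZBBBBZBBBZBBBZBBBBZBBBZBBBZBBBBZBBBZBBBZBBBZBBBBZBBBZBBBZBBBBZBBBZBBBZBBBBZBBBZBBBZBBBZBBBBZBBBZBBBZBBBBZBBBZBBBZBBBBZBBBZBBBZBBBBZBBBZBBBZBBBZBBBBZBBBZBBBZBBBBZBBBZBBBZBBBBZBBBZBBBZBBBZBBBBZBBBZBBBZBBBBZBBBZBBBZBBBBZBBBZBBBZBBBZBBBBZBBBZBBBZBBBBZBBBZBBBZBBBBZBBBZBBBZBBBBZBBBZBBBZBBBZBBBBZBBBZBBBZBBBBZBBBZBBBZBBBBZBBBZBBBZBBBZBBBBZBBBZBBBZBBBBZBBBZBBBZBBBBZBBBZBBBZBBBZBBBBZBBBZBBBZBBBBZBBBZBBBZBBBBZBBBZBBBZBBBBZBBBZBBBZBBBZBBBBZBBBZBBBZBBBBZBBBZBBBZBBBBZBBBZBBBZBBBZBBBBZBBBZBBBZBBBBZBBBZBBBZBBBBZBBBZBBBZBBBZBBBBZBBBZBBBZBBBBZBBBZBBBZBBBBZBBBZBBBZBBBBZBBBZBBBZBBBZBBBBZBBBZBBBZBBBBZBBBZBBBZBBBBZBBBZBBBZBBBZBBBBZBBBZBBBZBBBBZBBBZBBBZBBBBZBBBZBBBZBBBZBBBBZBBBZBBBZBBBBZBBBZBBBZBBBBZBBBZBBBZBBBZBBBBZBBBZBBBZBBBBZBBBZBBBZBBBBZBBBZBBBZBBBBZBBBZBBBZBBBZBBBBZB
Count of 'Z': 360


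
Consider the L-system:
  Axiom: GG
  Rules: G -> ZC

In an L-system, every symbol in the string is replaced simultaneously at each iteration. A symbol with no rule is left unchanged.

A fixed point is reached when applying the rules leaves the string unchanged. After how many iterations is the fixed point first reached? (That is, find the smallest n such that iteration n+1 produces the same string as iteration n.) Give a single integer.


Answer: 1

Derivation:
Step 0: GG
Step 1: ZCZC
Step 2: ZCZC  (unchanged — fixed point at step 1)


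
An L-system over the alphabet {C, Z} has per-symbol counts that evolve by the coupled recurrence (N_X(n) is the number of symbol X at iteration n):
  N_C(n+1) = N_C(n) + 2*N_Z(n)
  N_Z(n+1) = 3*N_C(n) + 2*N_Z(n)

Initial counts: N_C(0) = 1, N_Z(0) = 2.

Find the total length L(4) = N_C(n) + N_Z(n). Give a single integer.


Step 0: N_C=1, N_Z=2, L=3
Step 1: N_C=5, N_Z=7, L=12
Step 2: N_C=19, N_Z=29, L=48
Step 3: N_C=77, N_Z=115, L=192
Step 4: N_C=307, N_Z=461, L=768

Answer: 768


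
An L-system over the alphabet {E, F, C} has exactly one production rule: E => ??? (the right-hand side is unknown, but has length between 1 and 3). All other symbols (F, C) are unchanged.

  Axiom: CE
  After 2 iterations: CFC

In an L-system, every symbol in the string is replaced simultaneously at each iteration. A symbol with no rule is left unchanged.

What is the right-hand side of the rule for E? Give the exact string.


Answer: FC

Derivation:
Trying E => FC:
  Step 0: CE
  Step 1: CFC
  Step 2: CFC
Matches the given result.


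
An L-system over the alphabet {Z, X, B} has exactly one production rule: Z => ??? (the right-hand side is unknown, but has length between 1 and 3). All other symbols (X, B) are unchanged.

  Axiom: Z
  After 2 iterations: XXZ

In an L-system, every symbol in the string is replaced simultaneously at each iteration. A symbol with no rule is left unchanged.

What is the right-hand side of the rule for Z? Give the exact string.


Trying Z => XZ:
  Step 0: Z
  Step 1: XZ
  Step 2: XXZ
Matches the given result.

Answer: XZ


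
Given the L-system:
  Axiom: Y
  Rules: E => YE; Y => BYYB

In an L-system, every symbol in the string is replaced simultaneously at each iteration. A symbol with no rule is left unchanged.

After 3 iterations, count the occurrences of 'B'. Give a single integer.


Step 0: Y  (0 'B')
Step 1: BYYB  (2 'B')
Step 2: BBYYBBYYBB  (6 'B')
Step 3: BBBYYBBYYBBBBYYBBYYBBB  (14 'B')

Answer: 14


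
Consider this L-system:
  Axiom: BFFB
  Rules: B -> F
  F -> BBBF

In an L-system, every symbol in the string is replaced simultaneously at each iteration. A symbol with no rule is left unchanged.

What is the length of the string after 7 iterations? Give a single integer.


Answer: 1450

Derivation:
Step 0: length = 4
Step 1: length = 10
Step 2: length = 22
Step 3: length = 52
Step 4: length = 118
Step 5: length = 274
Step 6: length = 628
Step 7: length = 1450


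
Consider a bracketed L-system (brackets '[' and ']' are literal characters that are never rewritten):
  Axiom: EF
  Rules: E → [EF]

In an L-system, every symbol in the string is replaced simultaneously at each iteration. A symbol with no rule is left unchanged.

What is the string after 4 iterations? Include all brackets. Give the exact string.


Step 0: EF
Step 1: [EF]F
Step 2: [[EF]F]F
Step 3: [[[EF]F]F]F
Step 4: [[[[EF]F]F]F]F

Answer: [[[[EF]F]F]F]F


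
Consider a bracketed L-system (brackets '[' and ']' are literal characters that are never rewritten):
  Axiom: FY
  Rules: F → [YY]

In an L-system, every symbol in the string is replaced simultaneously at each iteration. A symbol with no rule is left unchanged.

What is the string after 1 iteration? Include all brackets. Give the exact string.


Step 0: FY
Step 1: [YY]Y

Answer: [YY]Y


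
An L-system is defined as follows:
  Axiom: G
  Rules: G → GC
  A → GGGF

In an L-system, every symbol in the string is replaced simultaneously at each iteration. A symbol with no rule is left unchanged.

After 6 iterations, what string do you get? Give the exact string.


Answer: GCCCCCC

Derivation:
Step 0: G
Step 1: GC
Step 2: GCC
Step 3: GCCC
Step 4: GCCCC
Step 5: GCCCCC
Step 6: GCCCCCC


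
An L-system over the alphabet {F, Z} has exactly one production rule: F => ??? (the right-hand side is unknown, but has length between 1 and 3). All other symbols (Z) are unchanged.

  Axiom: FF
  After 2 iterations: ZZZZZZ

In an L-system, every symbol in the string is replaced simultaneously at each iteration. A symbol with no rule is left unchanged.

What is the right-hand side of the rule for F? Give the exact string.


Trying F => ZZZ:
  Step 0: FF
  Step 1: ZZZZZZ
  Step 2: ZZZZZZ
Matches the given result.

Answer: ZZZ


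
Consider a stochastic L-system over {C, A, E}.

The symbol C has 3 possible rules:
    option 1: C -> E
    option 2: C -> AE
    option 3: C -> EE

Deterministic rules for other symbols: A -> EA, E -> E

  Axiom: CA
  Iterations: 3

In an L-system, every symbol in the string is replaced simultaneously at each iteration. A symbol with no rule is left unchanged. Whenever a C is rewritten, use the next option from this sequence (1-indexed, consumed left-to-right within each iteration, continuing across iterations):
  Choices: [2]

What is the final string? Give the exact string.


Step 0: CA
Step 1: AEEA  (used choices [2])
Step 2: EAEEEA  (used choices [])
Step 3: EEAEEEEA  (used choices [])

Answer: EEAEEEEA


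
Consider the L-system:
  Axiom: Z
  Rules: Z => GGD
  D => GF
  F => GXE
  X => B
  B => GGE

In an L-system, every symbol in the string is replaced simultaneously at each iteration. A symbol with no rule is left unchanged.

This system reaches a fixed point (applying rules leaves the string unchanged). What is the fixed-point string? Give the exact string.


Step 0: Z
Step 1: GGD
Step 2: GGGF
Step 3: GGGGXE
Step 4: GGGGBE
Step 5: GGGGGGEE
Step 6: GGGGGGEE  (unchanged — fixed point at step 5)

Answer: GGGGGGEE


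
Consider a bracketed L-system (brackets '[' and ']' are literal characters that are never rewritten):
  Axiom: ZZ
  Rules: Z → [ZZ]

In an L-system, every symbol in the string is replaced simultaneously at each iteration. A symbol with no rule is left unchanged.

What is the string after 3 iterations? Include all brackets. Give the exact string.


Answer: [[[ZZ][ZZ]][[ZZ][ZZ]]][[[ZZ][ZZ]][[ZZ][ZZ]]]

Derivation:
Step 0: ZZ
Step 1: [ZZ][ZZ]
Step 2: [[ZZ][ZZ]][[ZZ][ZZ]]
Step 3: [[[ZZ][ZZ]][[ZZ][ZZ]]][[[ZZ][ZZ]][[ZZ][ZZ]]]


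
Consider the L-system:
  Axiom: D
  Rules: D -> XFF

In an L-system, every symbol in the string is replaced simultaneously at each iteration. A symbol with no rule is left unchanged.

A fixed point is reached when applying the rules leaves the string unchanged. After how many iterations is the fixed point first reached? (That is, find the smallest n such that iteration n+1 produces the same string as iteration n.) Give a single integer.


Step 0: D
Step 1: XFF
Step 2: XFF  (unchanged — fixed point at step 1)

Answer: 1


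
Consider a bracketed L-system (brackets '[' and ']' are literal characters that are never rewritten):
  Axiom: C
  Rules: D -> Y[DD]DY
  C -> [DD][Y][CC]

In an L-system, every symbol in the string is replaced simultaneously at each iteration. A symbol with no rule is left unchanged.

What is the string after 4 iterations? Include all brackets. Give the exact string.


Step 0: C
Step 1: [DD][Y][CC]
Step 2: [Y[DD]DYY[DD]DY][Y][[DD][Y][CC][DD][Y][CC]]
Step 3: [Y[Y[DD]DYY[DD]DY]Y[DD]DYYY[Y[DD]DYY[DD]DY]Y[DD]DYY][Y][[Y[DD]DYY[DD]DY][Y][[DD][Y][CC][DD][Y][CC]][Y[DD]DYY[DD]DY][Y][[DD][Y][CC][DD][Y][CC]]]
Step 4: [Y[Y[Y[DD]DYY[DD]DY]Y[DD]DYYY[Y[DD]DYY[DD]DY]Y[DD]DYY]Y[Y[DD]DYY[DD]DY]Y[DD]DYYYY[Y[Y[DD]DYY[DD]DY]Y[DD]DYYY[Y[DD]DYY[DD]DY]Y[DD]DYY]Y[Y[DD]DYY[DD]DY]Y[DD]DYYY][Y][[Y[Y[DD]DYY[DD]DY]Y[DD]DYYY[Y[DD]DYY[DD]DY]Y[DD]DYY][Y][[Y[DD]DYY[DD]DY][Y][[DD][Y][CC][DD][Y][CC]][Y[DD]DYY[DD]DY][Y][[DD][Y][CC][DD][Y][CC]]][Y[Y[DD]DYY[DD]DY]Y[DD]DYYY[Y[DD]DYY[DD]DY]Y[DD]DYY][Y][[Y[DD]DYY[DD]DY][Y][[DD][Y][CC][DD][Y][CC]][Y[DD]DYY[DD]DY][Y][[DD][Y][CC][DD][Y][CC]]]]

Answer: [Y[Y[Y[DD]DYY[DD]DY]Y[DD]DYYY[Y[DD]DYY[DD]DY]Y[DD]DYY]Y[Y[DD]DYY[DD]DY]Y[DD]DYYYY[Y[Y[DD]DYY[DD]DY]Y[DD]DYYY[Y[DD]DYY[DD]DY]Y[DD]DYY]Y[Y[DD]DYY[DD]DY]Y[DD]DYYY][Y][[Y[Y[DD]DYY[DD]DY]Y[DD]DYYY[Y[DD]DYY[DD]DY]Y[DD]DYY][Y][[Y[DD]DYY[DD]DY][Y][[DD][Y][CC][DD][Y][CC]][Y[DD]DYY[DD]DY][Y][[DD][Y][CC][DD][Y][CC]]][Y[Y[DD]DYY[DD]DY]Y[DD]DYYY[Y[DD]DYY[DD]DY]Y[DD]DYY][Y][[Y[DD]DYY[DD]DY][Y][[DD][Y][CC][DD][Y][CC]][Y[DD]DYY[DD]DY][Y][[DD][Y][CC][DD][Y][CC]]]]


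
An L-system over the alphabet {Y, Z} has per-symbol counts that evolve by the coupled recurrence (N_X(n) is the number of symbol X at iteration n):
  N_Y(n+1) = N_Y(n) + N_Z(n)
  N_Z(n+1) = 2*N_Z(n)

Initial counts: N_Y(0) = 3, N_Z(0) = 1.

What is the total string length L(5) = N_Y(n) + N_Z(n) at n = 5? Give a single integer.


Step 0: N_Y=3, N_Z=1, L=4
Step 1: N_Y=4, N_Z=2, L=6
Step 2: N_Y=6, N_Z=4, L=10
Step 3: N_Y=10, N_Z=8, L=18
Step 4: N_Y=18, N_Z=16, L=34
Step 5: N_Y=34, N_Z=32, L=66

Answer: 66


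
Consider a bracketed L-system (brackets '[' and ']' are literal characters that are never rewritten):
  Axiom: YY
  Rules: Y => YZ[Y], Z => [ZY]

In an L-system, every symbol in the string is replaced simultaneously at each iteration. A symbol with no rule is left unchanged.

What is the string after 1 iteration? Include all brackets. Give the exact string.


Answer: YZ[Y]YZ[Y]

Derivation:
Step 0: YY
Step 1: YZ[Y]YZ[Y]


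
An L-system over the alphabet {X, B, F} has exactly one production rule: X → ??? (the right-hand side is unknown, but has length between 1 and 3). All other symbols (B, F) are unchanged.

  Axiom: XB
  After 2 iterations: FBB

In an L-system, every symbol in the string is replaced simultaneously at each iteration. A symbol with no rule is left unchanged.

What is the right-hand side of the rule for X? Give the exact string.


Trying X → FB:
  Step 0: XB
  Step 1: FBB
  Step 2: FBB
Matches the given result.

Answer: FB


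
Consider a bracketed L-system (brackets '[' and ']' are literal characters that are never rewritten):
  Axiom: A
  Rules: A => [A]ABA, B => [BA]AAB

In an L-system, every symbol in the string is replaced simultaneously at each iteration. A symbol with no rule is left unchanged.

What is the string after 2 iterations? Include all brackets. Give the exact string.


Answer: [[A]ABA][A]ABA[BA]AAB[A]ABA

Derivation:
Step 0: A
Step 1: [A]ABA
Step 2: [[A]ABA][A]ABA[BA]AAB[A]ABA


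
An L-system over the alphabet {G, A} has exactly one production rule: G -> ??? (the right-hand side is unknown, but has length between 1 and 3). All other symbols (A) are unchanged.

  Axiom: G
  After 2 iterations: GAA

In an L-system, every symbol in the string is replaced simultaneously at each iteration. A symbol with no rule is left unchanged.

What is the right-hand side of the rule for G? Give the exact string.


Answer: GA

Derivation:
Trying G -> GA:
  Step 0: G
  Step 1: GA
  Step 2: GAA
Matches the given result.


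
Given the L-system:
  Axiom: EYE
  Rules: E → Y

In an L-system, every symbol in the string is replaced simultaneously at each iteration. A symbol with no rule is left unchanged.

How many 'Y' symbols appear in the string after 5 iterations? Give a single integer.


Answer: 3

Derivation:
Step 0: EYE  (1 'Y')
Step 1: YYY  (3 'Y')
Step 2: YYY  (3 'Y')
Step 3: YYY  (3 'Y')
Step 4: YYY  (3 'Y')
Step 5: YYY  (3 'Y')


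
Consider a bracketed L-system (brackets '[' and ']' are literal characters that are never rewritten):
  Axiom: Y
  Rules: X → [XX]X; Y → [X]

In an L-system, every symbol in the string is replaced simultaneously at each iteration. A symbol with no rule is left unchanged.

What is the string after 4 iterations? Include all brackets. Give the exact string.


Answer: [[[[XX]X[XX]X][XX]X[[XX]X[XX]X][XX]X][[XX]X[XX]X][XX]X]

Derivation:
Step 0: Y
Step 1: [X]
Step 2: [[XX]X]
Step 3: [[[XX]X[XX]X][XX]X]
Step 4: [[[[XX]X[XX]X][XX]X[[XX]X[XX]X][XX]X][[XX]X[XX]X][XX]X]


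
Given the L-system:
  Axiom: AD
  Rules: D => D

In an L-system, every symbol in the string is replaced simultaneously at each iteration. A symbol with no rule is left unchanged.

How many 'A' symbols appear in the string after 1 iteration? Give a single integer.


Answer: 1

Derivation:
Step 0: AD  (1 'A')
Step 1: AD  (1 'A')


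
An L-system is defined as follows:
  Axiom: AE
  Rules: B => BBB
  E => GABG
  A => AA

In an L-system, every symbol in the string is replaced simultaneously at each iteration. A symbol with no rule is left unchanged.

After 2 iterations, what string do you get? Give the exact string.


Answer: AAAAGAABBBG

Derivation:
Step 0: AE
Step 1: AAGABG
Step 2: AAAAGAABBBG


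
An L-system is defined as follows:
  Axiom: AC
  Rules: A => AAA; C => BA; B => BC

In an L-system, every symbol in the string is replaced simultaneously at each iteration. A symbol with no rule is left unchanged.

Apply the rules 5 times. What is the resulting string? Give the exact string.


Step 0: AC
Step 1: AAABA
Step 2: AAAAAAAAABCAAA
Step 3: AAAAAAAAAAAAAAAAAAAAAAAAAAABCBAAAAAAAAAA
Step 4: AAAAAAAAAAAAAAAAAAAAAAAAAAAAAAAAAAAAAAAAAAAAAAAAAAAAAAAAAAAAAAAAAAAAAAAAAAAAAAAAABCBABCAAAAAAAAAAAAAAAAAAAAAAAAAAAAAA
Step 5: AAAAAAAAAAAAAAAAAAAAAAAAAAAAAAAAAAAAAAAAAAAAAAAAAAAAAAAAAAAAAAAAAAAAAAAAAAAAAAAAAAAAAAAAAAAAAAAAAAAAAAAAAAAAAAAAAAAAAAAAAAAAAAAAAAAAAAAAAAAAAAAAAAAAAAAAAAAAAAAAAAAAAAAAAAAAAAAAAAAAAAAAAAAAAAAAAAAAAAAAAAAAAAAAAAAAAAAAAAAAAAAAAAAAAAAAAAAAAAAAAAABCBABCAAABCBAAAAAAAAAAAAAAAAAAAAAAAAAAAAAAAAAAAAAAAAAAAAAAAAAAAAAAAAAAAAAAAAAAAAAAAAAAAAAAAAAAAAAAAAAAA

Answer: AAAAAAAAAAAAAAAAAAAAAAAAAAAAAAAAAAAAAAAAAAAAAAAAAAAAAAAAAAAAAAAAAAAAAAAAAAAAAAAAAAAAAAAAAAAAAAAAAAAAAAAAAAAAAAAAAAAAAAAAAAAAAAAAAAAAAAAAAAAAAAAAAAAAAAAAAAAAAAAAAAAAAAAAAAAAAAAAAAAAAAAAAAAAAAAAAAAAAAAAAAAAAAAAAAAAAAAAAAAAAAAAAAAAAAAAAAAAAAAAAAABCBABCAAABCBAAAAAAAAAAAAAAAAAAAAAAAAAAAAAAAAAAAAAAAAAAAAAAAAAAAAAAAAAAAAAAAAAAAAAAAAAAAAAAAAAAAAAAAAAAA


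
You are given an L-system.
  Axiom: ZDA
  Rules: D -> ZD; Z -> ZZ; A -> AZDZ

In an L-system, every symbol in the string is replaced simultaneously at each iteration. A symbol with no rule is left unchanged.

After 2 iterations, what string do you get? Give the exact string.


Step 0: ZDA
Step 1: ZZZDAZDZ
Step 2: ZZZZZZZDAZDZZZZDZZ

Answer: ZZZZZZZDAZDZZZZDZZ


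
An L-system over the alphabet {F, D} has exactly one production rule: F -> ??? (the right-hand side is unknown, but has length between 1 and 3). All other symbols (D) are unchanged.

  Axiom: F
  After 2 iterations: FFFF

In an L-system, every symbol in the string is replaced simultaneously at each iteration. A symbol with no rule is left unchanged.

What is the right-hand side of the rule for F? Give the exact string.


Trying F -> FF:
  Step 0: F
  Step 1: FF
  Step 2: FFFF
Matches the given result.

Answer: FF


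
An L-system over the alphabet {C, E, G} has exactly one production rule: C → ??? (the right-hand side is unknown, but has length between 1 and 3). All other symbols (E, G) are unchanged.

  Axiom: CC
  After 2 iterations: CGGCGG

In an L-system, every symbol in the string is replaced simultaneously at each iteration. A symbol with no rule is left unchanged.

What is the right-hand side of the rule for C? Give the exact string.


Answer: CG

Derivation:
Trying C → CG:
  Step 0: CC
  Step 1: CGCG
  Step 2: CGGCGG
Matches the given result.


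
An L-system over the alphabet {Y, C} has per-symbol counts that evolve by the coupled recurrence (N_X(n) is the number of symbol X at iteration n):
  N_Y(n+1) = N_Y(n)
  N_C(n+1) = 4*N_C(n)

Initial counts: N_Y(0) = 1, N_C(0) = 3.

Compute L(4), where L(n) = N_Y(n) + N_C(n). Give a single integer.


Step 0: N_Y=1, N_C=3, L=4
Step 1: N_Y=1, N_C=12, L=13
Step 2: N_Y=1, N_C=48, L=49
Step 3: N_Y=1, N_C=192, L=193
Step 4: N_Y=1, N_C=768, L=769

Answer: 769


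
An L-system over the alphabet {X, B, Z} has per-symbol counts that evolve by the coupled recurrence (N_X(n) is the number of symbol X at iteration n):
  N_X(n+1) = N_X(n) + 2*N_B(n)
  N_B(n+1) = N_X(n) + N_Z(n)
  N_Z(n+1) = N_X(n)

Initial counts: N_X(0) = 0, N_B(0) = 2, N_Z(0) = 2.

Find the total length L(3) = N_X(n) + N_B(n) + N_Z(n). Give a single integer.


Answer: 36

Derivation:
Step 0: N_X=0, N_B=2, N_Z=2, L=4
Step 1: N_X=4, N_B=2, N_Z=0, L=6
Step 2: N_X=8, N_B=4, N_Z=4, L=16
Step 3: N_X=16, N_B=12, N_Z=8, L=36


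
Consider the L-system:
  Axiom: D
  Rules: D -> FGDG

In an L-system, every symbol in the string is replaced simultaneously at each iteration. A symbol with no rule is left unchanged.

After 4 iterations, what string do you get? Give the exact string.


Step 0: D
Step 1: FGDG
Step 2: FGFGDGG
Step 3: FGFGFGDGGG
Step 4: FGFGFGFGDGGGG

Answer: FGFGFGFGDGGGG


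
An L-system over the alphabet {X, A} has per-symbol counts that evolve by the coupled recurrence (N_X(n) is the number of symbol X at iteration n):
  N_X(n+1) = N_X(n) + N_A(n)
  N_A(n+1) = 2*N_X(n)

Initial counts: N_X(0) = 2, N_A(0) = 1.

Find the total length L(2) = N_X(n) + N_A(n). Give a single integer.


Answer: 13

Derivation:
Step 0: N_X=2, N_A=1, L=3
Step 1: N_X=3, N_A=4, L=7
Step 2: N_X=7, N_A=6, L=13


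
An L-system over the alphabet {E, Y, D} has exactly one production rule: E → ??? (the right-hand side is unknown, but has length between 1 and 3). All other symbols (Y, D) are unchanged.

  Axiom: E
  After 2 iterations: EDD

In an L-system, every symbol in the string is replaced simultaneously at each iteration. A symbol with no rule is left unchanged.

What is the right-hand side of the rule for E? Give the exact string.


Trying E → ED:
  Step 0: E
  Step 1: ED
  Step 2: EDD
Matches the given result.

Answer: ED


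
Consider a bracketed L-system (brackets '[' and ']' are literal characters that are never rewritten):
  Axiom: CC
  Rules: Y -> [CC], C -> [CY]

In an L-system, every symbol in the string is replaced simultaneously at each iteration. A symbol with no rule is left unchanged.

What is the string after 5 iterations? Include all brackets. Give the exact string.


Answer: [[[[[CY][CC]][[CY][CY]]][[[CY][CC]][[CY][CC]]]][[[[CY][CC]][[CY][CY]]][[[CY][CC]][[CY][CY]]]]][[[[[CY][CC]][[CY][CY]]][[[CY][CC]][[CY][CC]]]][[[[CY][CC]][[CY][CY]]][[[CY][CC]][[CY][CY]]]]]

Derivation:
Step 0: CC
Step 1: [CY][CY]
Step 2: [[CY][CC]][[CY][CC]]
Step 3: [[[CY][CC]][[CY][CY]]][[[CY][CC]][[CY][CY]]]
Step 4: [[[[CY][CC]][[CY][CY]]][[[CY][CC]][[CY][CC]]]][[[[CY][CC]][[CY][CY]]][[[CY][CC]][[CY][CC]]]]
Step 5: [[[[[CY][CC]][[CY][CY]]][[[CY][CC]][[CY][CC]]]][[[[CY][CC]][[CY][CY]]][[[CY][CC]][[CY][CY]]]]][[[[[CY][CC]][[CY][CY]]][[[CY][CC]][[CY][CC]]]][[[[CY][CC]][[CY][CY]]][[[CY][CC]][[CY][CY]]]]]


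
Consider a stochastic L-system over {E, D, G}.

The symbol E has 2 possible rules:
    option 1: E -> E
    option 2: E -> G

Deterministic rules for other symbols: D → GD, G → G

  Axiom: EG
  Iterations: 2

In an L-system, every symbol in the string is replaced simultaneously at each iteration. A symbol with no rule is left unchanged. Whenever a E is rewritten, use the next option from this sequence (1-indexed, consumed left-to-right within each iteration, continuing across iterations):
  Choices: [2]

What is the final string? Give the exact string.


Answer: GG

Derivation:
Step 0: EG
Step 1: GG  (used choices [2])
Step 2: GG  (used choices [])


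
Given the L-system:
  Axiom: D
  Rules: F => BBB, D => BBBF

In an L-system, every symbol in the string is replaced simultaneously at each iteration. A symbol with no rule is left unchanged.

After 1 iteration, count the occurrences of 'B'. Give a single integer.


Step 0: D  (0 'B')
Step 1: BBBF  (3 'B')

Answer: 3


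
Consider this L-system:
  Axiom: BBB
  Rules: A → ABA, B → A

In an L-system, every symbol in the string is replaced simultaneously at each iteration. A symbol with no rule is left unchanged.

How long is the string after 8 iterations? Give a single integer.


Answer: 1731

Derivation:
Step 0: length = 3
Step 1: length = 3
Step 2: length = 9
Step 3: length = 21
Step 4: length = 51
Step 5: length = 123
Step 6: length = 297
Step 7: length = 717
Step 8: length = 1731


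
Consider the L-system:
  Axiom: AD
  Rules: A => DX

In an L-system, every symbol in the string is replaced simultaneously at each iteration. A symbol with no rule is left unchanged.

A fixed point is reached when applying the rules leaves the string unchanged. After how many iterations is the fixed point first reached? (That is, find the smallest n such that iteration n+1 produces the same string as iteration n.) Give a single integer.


Answer: 1

Derivation:
Step 0: AD
Step 1: DXD
Step 2: DXD  (unchanged — fixed point at step 1)


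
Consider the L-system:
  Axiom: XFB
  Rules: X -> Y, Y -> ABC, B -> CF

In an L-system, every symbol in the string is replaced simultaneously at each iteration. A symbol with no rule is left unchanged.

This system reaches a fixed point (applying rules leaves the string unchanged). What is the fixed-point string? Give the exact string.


Step 0: XFB
Step 1: YFCF
Step 2: ABCFCF
Step 3: ACFCFCF
Step 4: ACFCFCF  (unchanged — fixed point at step 3)

Answer: ACFCFCF


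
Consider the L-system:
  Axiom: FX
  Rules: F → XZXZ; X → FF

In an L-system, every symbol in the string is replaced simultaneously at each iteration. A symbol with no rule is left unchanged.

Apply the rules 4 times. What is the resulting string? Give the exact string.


Step 0: FX
Step 1: XZXZFF
Step 2: FFZFFZXZXZXZXZ
Step 3: XZXZXZXZZXZXZXZXZZFFZFFZFFZFFZ
Step 4: FFZFFZFFZFFZZFFZFFZFFZFFZZXZXZXZXZZXZXZXZXZZXZXZXZXZZXZXZXZXZZ

Answer: FFZFFZFFZFFZZFFZFFZFFZFFZZXZXZXZXZZXZXZXZXZZXZXZXZXZZXZXZXZXZZ


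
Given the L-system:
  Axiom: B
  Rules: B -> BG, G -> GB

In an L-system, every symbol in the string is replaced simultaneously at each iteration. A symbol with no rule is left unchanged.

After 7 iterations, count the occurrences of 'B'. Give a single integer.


Answer: 64

Derivation:
Step 0: B  (1 'B')
Step 1: BG  (1 'B')
Step 2: BGGB  (2 'B')
Step 3: BGGBGBBG  (4 'B')
Step 4: BGGBGBBGGBBGBGGB  (8 'B')
Step 5: BGGBGBBGGBBGBGGBGBBGBGGBBGGBGBBG  (16 'B')
Step 6: BGGBGBBGGBBGBGGBGBBGBGGBBGGBGBBGGBBGBGGBBGGBGBBGBGGBGBBGGBBGBGGB  (32 'B')
Step 7: BGGBGBBGGBBGBGGBGBBGBGGBBGGBGBBGGBBGBGGBBGGBGBBGBGGBGBBGGBBGBGGBGBBGBGGBBGGBGBBGBGGBGBBGGBBGBGGBBGGBGBBGGBBGBGGBGBBGBGGBBGGBGBBG  (64 'B')


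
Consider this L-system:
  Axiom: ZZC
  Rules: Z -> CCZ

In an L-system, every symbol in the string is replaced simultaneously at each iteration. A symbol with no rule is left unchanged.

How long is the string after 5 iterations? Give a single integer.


Answer: 23

Derivation:
Step 0: length = 3
Step 1: length = 7
Step 2: length = 11
Step 3: length = 15
Step 4: length = 19
Step 5: length = 23


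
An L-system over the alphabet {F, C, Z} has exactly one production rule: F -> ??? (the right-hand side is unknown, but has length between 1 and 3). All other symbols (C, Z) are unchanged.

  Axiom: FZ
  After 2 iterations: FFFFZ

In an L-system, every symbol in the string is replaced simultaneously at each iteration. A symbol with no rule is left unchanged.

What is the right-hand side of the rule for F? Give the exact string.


Answer: FF

Derivation:
Trying F -> FF:
  Step 0: FZ
  Step 1: FFZ
  Step 2: FFFFZ
Matches the given result.


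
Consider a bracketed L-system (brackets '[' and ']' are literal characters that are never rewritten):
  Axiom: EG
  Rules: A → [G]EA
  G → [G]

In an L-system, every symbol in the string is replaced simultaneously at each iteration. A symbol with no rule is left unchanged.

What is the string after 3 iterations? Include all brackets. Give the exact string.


Answer: E[[[G]]]

Derivation:
Step 0: EG
Step 1: E[G]
Step 2: E[[G]]
Step 3: E[[[G]]]


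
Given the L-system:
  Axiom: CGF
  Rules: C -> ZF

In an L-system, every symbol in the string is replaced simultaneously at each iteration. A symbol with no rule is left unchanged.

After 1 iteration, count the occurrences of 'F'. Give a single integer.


Step 0: CGF  (1 'F')
Step 1: ZFGF  (2 'F')

Answer: 2


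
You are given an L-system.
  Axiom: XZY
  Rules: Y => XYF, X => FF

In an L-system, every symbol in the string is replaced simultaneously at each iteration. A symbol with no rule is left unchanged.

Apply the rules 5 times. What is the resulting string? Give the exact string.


Answer: FFZFFFFFFFFXYFFFFF

Derivation:
Step 0: XZY
Step 1: FFZXYF
Step 2: FFZFFXYFF
Step 3: FFZFFFFXYFFF
Step 4: FFZFFFFFFXYFFFF
Step 5: FFZFFFFFFFFXYFFFFF


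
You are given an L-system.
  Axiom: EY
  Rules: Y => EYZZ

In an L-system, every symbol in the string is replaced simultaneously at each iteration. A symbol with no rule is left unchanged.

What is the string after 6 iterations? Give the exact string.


Step 0: EY
Step 1: EEYZZ
Step 2: EEEYZZZZ
Step 3: EEEEYZZZZZZ
Step 4: EEEEEYZZZZZZZZ
Step 5: EEEEEEYZZZZZZZZZZ
Step 6: EEEEEEEYZZZZZZZZZZZZ

Answer: EEEEEEEYZZZZZZZZZZZZ


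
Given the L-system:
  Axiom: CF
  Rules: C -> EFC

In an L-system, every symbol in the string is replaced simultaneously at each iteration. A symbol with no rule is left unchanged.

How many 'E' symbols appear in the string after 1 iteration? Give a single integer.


Step 0: CF  (0 'E')
Step 1: EFCF  (1 'E')

Answer: 1


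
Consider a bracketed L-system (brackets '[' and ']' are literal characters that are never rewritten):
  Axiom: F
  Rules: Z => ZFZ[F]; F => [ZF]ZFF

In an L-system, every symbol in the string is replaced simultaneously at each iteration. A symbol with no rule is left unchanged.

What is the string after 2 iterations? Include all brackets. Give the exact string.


Step 0: F
Step 1: [ZF]ZFF
Step 2: [ZFZ[F][ZF]ZFF]ZFZ[F][ZF]ZFF[ZF]ZFF

Answer: [ZFZ[F][ZF]ZFF]ZFZ[F][ZF]ZFF[ZF]ZFF


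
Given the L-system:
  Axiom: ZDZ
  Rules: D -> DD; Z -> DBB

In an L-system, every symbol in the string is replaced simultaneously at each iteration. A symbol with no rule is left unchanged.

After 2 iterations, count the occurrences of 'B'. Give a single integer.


Answer: 4

Derivation:
Step 0: ZDZ  (0 'B')
Step 1: DBBDDDBB  (4 'B')
Step 2: DDBBDDDDDDBB  (4 'B')


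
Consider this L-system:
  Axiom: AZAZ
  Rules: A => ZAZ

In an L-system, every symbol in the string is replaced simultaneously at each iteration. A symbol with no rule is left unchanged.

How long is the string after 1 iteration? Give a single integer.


Step 0: length = 4
Step 1: length = 8

Answer: 8


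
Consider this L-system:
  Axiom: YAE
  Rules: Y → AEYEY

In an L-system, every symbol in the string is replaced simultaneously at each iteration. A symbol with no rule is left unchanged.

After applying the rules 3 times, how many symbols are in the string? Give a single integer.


Answer: 31

Derivation:
Step 0: length = 3
Step 1: length = 7
Step 2: length = 15
Step 3: length = 31


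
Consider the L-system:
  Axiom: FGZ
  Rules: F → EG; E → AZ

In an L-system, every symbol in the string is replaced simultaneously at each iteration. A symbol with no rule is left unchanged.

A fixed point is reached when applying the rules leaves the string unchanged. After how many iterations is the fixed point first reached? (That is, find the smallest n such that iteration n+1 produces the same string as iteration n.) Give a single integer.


Answer: 2

Derivation:
Step 0: FGZ
Step 1: EGGZ
Step 2: AZGGZ
Step 3: AZGGZ  (unchanged — fixed point at step 2)


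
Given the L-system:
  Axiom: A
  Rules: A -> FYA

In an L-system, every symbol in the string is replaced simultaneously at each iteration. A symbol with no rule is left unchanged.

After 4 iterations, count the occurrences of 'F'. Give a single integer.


Step 0: A  (0 'F')
Step 1: FYA  (1 'F')
Step 2: FYFYA  (2 'F')
Step 3: FYFYFYA  (3 'F')
Step 4: FYFYFYFYA  (4 'F')

Answer: 4


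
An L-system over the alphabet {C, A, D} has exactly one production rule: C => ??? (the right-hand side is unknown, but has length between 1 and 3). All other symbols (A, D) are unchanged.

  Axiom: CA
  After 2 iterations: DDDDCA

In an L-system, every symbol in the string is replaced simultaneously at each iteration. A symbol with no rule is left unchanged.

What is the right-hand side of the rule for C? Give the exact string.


Trying C => DDC:
  Step 0: CA
  Step 1: DDCA
  Step 2: DDDDCA
Matches the given result.

Answer: DDC


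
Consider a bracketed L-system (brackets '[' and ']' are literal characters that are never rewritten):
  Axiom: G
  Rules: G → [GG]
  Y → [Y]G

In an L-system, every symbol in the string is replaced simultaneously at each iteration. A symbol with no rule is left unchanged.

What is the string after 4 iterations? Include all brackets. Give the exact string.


Answer: [[[[GG][GG]][[GG][GG]]][[[GG][GG]][[GG][GG]]]]

Derivation:
Step 0: G
Step 1: [GG]
Step 2: [[GG][GG]]
Step 3: [[[GG][GG]][[GG][GG]]]
Step 4: [[[[GG][GG]][[GG][GG]]][[[GG][GG]][[GG][GG]]]]


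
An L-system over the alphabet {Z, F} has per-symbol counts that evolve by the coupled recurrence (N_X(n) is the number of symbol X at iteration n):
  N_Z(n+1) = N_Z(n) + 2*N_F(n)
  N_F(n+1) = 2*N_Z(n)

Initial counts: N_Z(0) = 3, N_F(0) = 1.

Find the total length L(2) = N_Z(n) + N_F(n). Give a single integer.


Step 0: N_Z=3, N_F=1, L=4
Step 1: N_Z=5, N_F=6, L=11
Step 2: N_Z=17, N_F=10, L=27

Answer: 27


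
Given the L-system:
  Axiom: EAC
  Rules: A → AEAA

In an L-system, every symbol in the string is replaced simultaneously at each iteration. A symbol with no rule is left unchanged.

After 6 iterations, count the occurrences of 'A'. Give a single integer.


Step 0: length=3, 'A' count=1
Step 1: length=6, 'A' count=3
Step 2: length=15, 'A' count=9
Step 3: length=42, 'A' count=27
Step 4: length=123, 'A' count=81
Step 5: length=366, 'A' count=243
Step 6: length=1095, 'A' count=729
Final string: EAEAAEAEAAAEAAEAEAAEAEAAAEAAAEAAEAEAAAEAAEAEAAEAEAAAEAAEAEAAEAEAAAEAAAEAAEAEAAAEAAAEAAEAEAAAEAAEAEAAEAEAAAEAAAEAAEAEAAAEAAEAEAAEAEAAAEAAEAEAAEAEAAAEAAAEAAEAEAAAEAAEAEAAEAEAAAEAAEAEAAEAEAAAEAAAEAAEAEAAAEAAAEAAEAEAAAEAAEAEAAEAEAAAEAAAEAAEAEAAAEAAAEAAEAEAAAEAAEAEAAEAEAAAEAAAEAAEAEAAAEAAEAEAAEAEAAAEAAEAEAAEAEAAAEAAAEAAEAEAAAEAAAEAAEAEAAAEAAEAEAAEAEAAAEAAAEAAEAEAAAEAAEAEAAEAEAAAEAAEAEAAEAEAAAEAAAEAAEAEAAAEAAEAEAAEAEAAAEAAEAEAAEAEAAAEAAAEAAEAEAAAEAAAEAAEAEAAAEAAEAEAAEAEAAAEAAAEAAEAEAAAEAAEAEAAEAEAAAEAAEAEAAEAEAAAEAAAEAAEAEAAAEAAEAEAAEAEAAAEAAEAEAAEAEAAAEAAAEAAEAEAAAEAAAEAAEAEAAAEAAEAEAAEAEAAAEAAAEAAEAEAAAEAAAEAAEAEAAAEAAEAEAAEAEAAAEAAAEAAEAEAAAEAAEAEAAEAEAAAEAAEAEAAEAEAAAEAAAEAAEAEAAAEAAAEAAEAEAAAEAAEAEAAEAEAAAEAAAEAAEAEAAAEAAAEAAEAEAAAEAAEAEAAEAEAAAEAAAEAAEAEAAAEAAEAEAAEAEAAAEAAEAEAAEAEAAAEAAAEAAEAEAAAEAAAEAAEAEAAAEAAEAEAAEAEAAAEAAAEAAEAEAAAEAAEAEAAEAEAAAEAAEAEAAEAEAAAEAAAEAAEAEAAAEAAEAEAAEAEAAAEAAEAEAAEAEAAAEAAAEAAEAEAAAEAAAEAAEAEAAAEAAEAEAAEAEAAAEAAAEAAEAEAAAEAAAEAAEAEAAAEAAEAEAAEAEAAAEAAAEAAEAEAAAEAAEAEAAEAEAAAEAAEAEAAEAEAAAEAAAEAAEAEAAAEAAAEAAEAEAAAEAAEAEAAEAEAAAEAAAEAAEAEAAAEAAC

Answer: 729


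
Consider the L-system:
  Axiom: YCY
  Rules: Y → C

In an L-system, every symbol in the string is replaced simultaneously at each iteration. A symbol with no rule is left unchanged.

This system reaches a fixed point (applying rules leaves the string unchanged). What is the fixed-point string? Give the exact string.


Step 0: YCY
Step 1: CCC
Step 2: CCC  (unchanged — fixed point at step 1)

Answer: CCC


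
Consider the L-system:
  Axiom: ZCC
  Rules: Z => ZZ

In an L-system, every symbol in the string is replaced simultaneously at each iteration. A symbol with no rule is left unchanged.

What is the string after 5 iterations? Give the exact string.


Answer: ZZZZZZZZZZZZZZZZZZZZZZZZZZZZZZZZCC

Derivation:
Step 0: ZCC
Step 1: ZZCC
Step 2: ZZZZCC
Step 3: ZZZZZZZZCC
Step 4: ZZZZZZZZZZZZZZZZCC
Step 5: ZZZZZZZZZZZZZZZZZZZZZZZZZZZZZZZZCC


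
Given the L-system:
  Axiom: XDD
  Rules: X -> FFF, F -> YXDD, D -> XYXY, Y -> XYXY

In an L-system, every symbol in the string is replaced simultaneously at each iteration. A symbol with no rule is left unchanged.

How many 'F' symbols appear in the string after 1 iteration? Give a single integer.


Step 0: XDD  (0 'F')
Step 1: FFFXYXYXYXY  (3 'F')

Answer: 3


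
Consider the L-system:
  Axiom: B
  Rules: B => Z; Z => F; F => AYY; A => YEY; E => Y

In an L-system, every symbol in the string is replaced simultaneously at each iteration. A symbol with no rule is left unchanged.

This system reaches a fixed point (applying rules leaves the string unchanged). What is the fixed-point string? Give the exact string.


Answer: YYYYY

Derivation:
Step 0: B
Step 1: Z
Step 2: F
Step 3: AYY
Step 4: YEYYY
Step 5: YYYYY
Step 6: YYYYY  (unchanged — fixed point at step 5)


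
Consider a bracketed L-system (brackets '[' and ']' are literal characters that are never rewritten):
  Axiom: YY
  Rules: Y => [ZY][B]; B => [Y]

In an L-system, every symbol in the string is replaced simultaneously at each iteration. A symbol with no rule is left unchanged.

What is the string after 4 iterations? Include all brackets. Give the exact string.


Step 0: YY
Step 1: [ZY][B][ZY][B]
Step 2: [Z[ZY][B]][[Y]][Z[ZY][B]][[Y]]
Step 3: [Z[Z[ZY][B]][[Y]]][[[ZY][B]]][Z[Z[ZY][B]][[Y]]][[[ZY][B]]]
Step 4: [Z[Z[Z[ZY][B]][[Y]]][[[ZY][B]]]][[[Z[ZY][B]][[Y]]]][Z[Z[Z[ZY][B]][[Y]]][[[ZY][B]]]][[[Z[ZY][B]][[Y]]]]

Answer: [Z[Z[Z[ZY][B]][[Y]]][[[ZY][B]]]][[[Z[ZY][B]][[Y]]]][Z[Z[Z[ZY][B]][[Y]]][[[ZY][B]]]][[[Z[ZY][B]][[Y]]]]


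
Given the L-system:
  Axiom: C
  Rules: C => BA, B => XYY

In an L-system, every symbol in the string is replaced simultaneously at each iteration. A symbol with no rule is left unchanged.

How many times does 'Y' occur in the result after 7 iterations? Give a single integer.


Step 0: C  (0 'Y')
Step 1: BA  (0 'Y')
Step 2: XYYA  (2 'Y')
Step 3: XYYA  (2 'Y')
Step 4: XYYA  (2 'Y')
Step 5: XYYA  (2 'Y')
Step 6: XYYA  (2 'Y')
Step 7: XYYA  (2 'Y')

Answer: 2


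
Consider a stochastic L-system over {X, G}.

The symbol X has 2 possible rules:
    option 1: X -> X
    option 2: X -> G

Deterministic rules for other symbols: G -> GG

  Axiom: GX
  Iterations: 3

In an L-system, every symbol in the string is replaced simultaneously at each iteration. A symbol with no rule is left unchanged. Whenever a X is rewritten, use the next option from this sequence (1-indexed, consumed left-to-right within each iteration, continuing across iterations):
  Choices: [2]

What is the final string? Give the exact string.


Answer: GGGGGGGGGGGG

Derivation:
Step 0: GX
Step 1: GGG  (used choices [2])
Step 2: GGGGGG  (used choices [])
Step 3: GGGGGGGGGGGG  (used choices [])


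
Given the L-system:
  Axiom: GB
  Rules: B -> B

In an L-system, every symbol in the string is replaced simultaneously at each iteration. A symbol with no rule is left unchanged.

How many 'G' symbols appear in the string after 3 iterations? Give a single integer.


Answer: 1

Derivation:
Step 0: GB  (1 'G')
Step 1: GB  (1 'G')
Step 2: GB  (1 'G')
Step 3: GB  (1 'G')


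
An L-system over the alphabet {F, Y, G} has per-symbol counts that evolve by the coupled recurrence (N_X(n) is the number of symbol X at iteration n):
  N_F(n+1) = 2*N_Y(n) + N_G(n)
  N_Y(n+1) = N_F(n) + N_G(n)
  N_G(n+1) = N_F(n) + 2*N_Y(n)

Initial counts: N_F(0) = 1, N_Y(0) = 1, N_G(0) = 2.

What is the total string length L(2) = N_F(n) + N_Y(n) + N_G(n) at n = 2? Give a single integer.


Step 0: N_F=1, N_Y=1, N_G=2, L=4
Step 1: N_F=4, N_Y=3, N_G=3, L=10
Step 2: N_F=9, N_Y=7, N_G=10, L=26

Answer: 26
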